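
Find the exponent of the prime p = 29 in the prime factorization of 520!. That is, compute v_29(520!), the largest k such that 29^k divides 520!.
v_29(520!) = 17

Legendre's formula: v_p(n!) = Σ_{k ≥ 1} ⌊n / p^k⌋. For p = 29, n = 520, the terms are:
  ⌊520/29^1⌋ = ⌊520/29⌋ = 17
(the next term ⌊520/29^2⌋ = 0, terminating the sum). Summing: v_29(520!) = 17 = 17.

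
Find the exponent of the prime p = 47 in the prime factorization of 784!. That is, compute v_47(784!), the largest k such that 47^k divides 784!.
v_47(784!) = 16

Legendre's formula: v_p(n!) = Σ_{k ≥ 1} ⌊n / p^k⌋. For p = 47, n = 784, the terms are:
  ⌊784/47^1⌋ = ⌊784/47⌋ = 16
(the next term ⌊784/47^2⌋ = 0, terminating the sum). Summing: v_47(784!) = 16 = 16.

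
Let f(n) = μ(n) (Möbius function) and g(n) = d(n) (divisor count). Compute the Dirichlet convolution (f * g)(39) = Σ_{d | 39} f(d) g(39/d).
(μ * d)(39) = 1

Divisors of 39: [1, 3, 13, 39]. For each d | 39:
  d = 1: μ(1) · d(39/1) = 1 · 4 = 4
  d = 3: μ(3) · d(39/3) = -1 · 2 = -2
  d = 13: μ(13) · d(39/13) = -1 · 2 = -2
  d = 39: μ(39) · d(39/39) = 1 · 1 = 1
Summing: (μ * d)(39) = 4 + -2 + -2 + 1 = 1.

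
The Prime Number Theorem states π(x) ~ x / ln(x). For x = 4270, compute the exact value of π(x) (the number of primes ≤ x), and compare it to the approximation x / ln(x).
π(4270) = 585;  x/ln(x) ≈ 510.80;  relative error ≈ 12.68%.

Directly count primes up to 4270: π(4270) = 585. The PNT approximation gives 4270/ln(4270) ≈ 4270/8.35937 ≈ 510.80. Relative error (π(x) − x/ln(x)) / π(x) ≈ 12.68%; the approximation is known to undercount slightly (Li(x) is a better estimate).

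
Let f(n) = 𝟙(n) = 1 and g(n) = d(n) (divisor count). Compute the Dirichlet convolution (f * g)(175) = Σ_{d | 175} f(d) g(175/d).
(𝟙 * d)(175) = 18

Divisors of 175: [1, 5, 7, 25, 35, 175]. For each d | 175:
  d = 1: 𝟙(1) · d(175/1) = 1 · 6 = 6
  d = 5: 𝟙(5) · d(175/5) = 1 · 4 = 4
  d = 7: 𝟙(7) · d(175/7) = 1 · 3 = 3
  d = 25: 𝟙(25) · d(175/25) = 1 · 2 = 2
  d = 35: 𝟙(35) · d(175/35) = 1 · 2 = 2
  d = 175: 𝟙(175) · d(175/175) = 1 · 1 = 1
Summing: (𝟙 * d)(175) = 6 + 4 + 3 + 2 + 2 + 1 = 18.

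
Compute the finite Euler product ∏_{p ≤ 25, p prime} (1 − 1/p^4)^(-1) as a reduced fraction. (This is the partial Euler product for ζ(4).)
∏ = 179711034607426083154393/166042662475294310400000

The primes p ≤ 25 are [2, 3, 5, 7, 11, 13, 17, 19, 23]. For each prime, (1 − 1/p^4)^(-1) = p^4 / (p^4 − 1). The product is (1 − 1/2^4)^(-1), (1 − 1/3^4)^(-1), (1 − 1/5^4)^(-1), (1 − 1/7^4)^(-1), (1 − 1/11^4)^(-1), (1 − 1/13^4)^(-1), (1 − 1/17^4)^(-1), (1 − 1/19^4)^(-1), (1 − 1/23^4)^(-1) = ∏ p^4 / (p^4 − 1) = 179711034607426083154393/166042662475294310400000.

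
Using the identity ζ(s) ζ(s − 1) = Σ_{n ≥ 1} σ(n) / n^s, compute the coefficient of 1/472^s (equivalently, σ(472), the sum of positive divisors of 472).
σ(472) = 900

In the product (Σ m^0/m^s)(Σ k / k^s) = Σ (Σ_{d | n} d) / n^s, the coefficient of 1/n^s is σ(n) = Σ_{d | n} d. For n = 472, divisors are [1, 2, 4, 8, 59, 118, 236, 472]; summing: σ(472) = 900.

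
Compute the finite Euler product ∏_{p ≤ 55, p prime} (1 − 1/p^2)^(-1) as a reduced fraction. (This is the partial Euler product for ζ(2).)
∏ = 35034630647548196605993834769/21373637931227167970033664000

The primes p ≤ 55 are [2, 3, 5, 7, 11, 13, 17, 19, 23, 29, 31, 37, 41, 43, 47, 53]. For each prime, (1 − 1/p^2)^(-1) = p^2 / (p^2 − 1). The product is (1 − 1/2^2)^(-1), (1 − 1/3^2)^(-1), (1 − 1/5^2)^(-1), (1 − 1/7^2)^(-1), (1 − 1/11^2)^(-1), (1 − 1/13^2)^(-1), (1 − 1/17^2)^(-1), (1 − 1/19^2)^(-1), (1 − 1/23^2)^(-1), (1 − 1/29^2)^(-1), (1 − 1/31^2)^(-1), (1 − 1/37^2)^(-1), (1 − 1/41^2)^(-1), (1 − 1/43^2)^(-1), (1 − 1/47^2)^(-1), (1 − 1/53^2)^(-1) = ∏ p^2 / (p^2 − 1) = 35034630647548196605993834769/21373637931227167970033664000.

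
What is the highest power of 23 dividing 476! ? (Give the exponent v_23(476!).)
v_23(476!) = 20

Legendre's formula: v_p(n!) = Σ_{k ≥ 1} ⌊n / p^k⌋. For p = 23, n = 476, the terms are:
  ⌊476/23^1⌋ = ⌊476/23⌋ = 20
(the next term ⌊476/23^2⌋ = 0, terminating the sum). Summing: v_23(476!) = 20 = 20.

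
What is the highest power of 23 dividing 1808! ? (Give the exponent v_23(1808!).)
v_23(1808!) = 81

Legendre's formula: v_p(n!) = Σ_{k ≥ 1} ⌊n / p^k⌋. For p = 23, n = 1808, the terms are:
  ⌊1808/23^1⌋ = ⌊1808/23⌋ = 78
  ⌊1808/23^2⌋ = ⌊1808/529⌋ = 3
(the next term ⌊1808/23^3⌋ = 0, terminating the sum). Summing: v_23(1808!) = 78 + 3 = 81.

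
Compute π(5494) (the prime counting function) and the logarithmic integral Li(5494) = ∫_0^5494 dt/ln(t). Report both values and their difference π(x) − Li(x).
π(5494) = 725;  Li(5494) ≈ 741.96;  π(x) − Li(x) ≈ -16.96.

Direct count of primes ≤ 5494 gives π(5494) = 725. Numerical evaluation of the logarithmic integral gives Li(5494) ≈ 741.96. The difference π(x) − Li(x) ≈ -16.96 is typically negative for small/moderate x (Li(x) overestimates), though Littlewood's theorem shows this sign changes infinitely often.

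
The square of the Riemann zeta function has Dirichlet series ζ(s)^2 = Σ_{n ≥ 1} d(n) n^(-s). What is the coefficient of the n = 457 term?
d(457) = 2

ζ(s)^2 = (Σ 1/m^s)(Σ 1/k^s). The coefficient of 1/n^s in the product is the number of ordered pairs (m, k) with mk = n, which equals d(n). For n = 457, divisors are [1, 457], so d(457) = 2.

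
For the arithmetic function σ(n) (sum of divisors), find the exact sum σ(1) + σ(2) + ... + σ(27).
Σ_{n ≤ 27} σ(n) = 604

Compute σ(n) for each 1 ≤ n ≤ 27: σ(1) = 1, σ(2) = 3, σ(3) = 4, σ(4) = 7, σ(5) = 6, σ(6) = 12, σ(7) = 8, σ(8) = 15, σ(9) = 13, σ(10) = 18, σ(11) = 12, σ(12) = 28, σ(13) = 14, σ(14) = 24, σ(15) = 24, σ(16) = 31, σ(17) = 18, σ(18) = 39, σ(19) = 20, σ(20) = 42, σ(21) = 32, σ(22) = 36, σ(23) = 24, σ(24) = 60, σ(25) = 31, σ(26) = 42, σ(27) = 40. Summing all 27 values: 604. (Average order: Σ_{n ≤ x} σ(n) ~ (π²/12) x². For x = 27, (π²/12)·27² ≈ 599.58.)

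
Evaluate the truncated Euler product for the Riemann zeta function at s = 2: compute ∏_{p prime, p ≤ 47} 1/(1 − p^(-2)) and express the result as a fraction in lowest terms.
∏ = 162139622078364740433577733/98952027459385036898304000

The primes p ≤ 47 are [2, 3, 5, 7, 11, 13, 17, 19, 23, 29, 31, 37, 41, 43, 47]. For each prime, (1 − 1/p^2)^(-1) = p^2 / (p^2 − 1). The product is (1 − 1/2^2)^(-1), (1 − 1/3^2)^(-1), (1 − 1/5^2)^(-1), (1 − 1/7^2)^(-1), (1 − 1/11^2)^(-1), (1 − 1/13^2)^(-1), (1 − 1/17^2)^(-1), (1 − 1/19^2)^(-1), (1 − 1/23^2)^(-1), (1 − 1/29^2)^(-1), (1 − 1/31^2)^(-1), (1 − 1/37^2)^(-1), (1 − 1/41^2)^(-1), (1 − 1/43^2)^(-1), (1 − 1/47^2)^(-1) = ∏ p^2 / (p^2 − 1) = 162139622078364740433577733/98952027459385036898304000.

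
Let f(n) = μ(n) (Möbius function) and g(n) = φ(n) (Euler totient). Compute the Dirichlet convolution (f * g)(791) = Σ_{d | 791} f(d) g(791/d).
(μ * φ)(791) = 555

Divisors of 791: [1, 7, 113, 791]. For each d | 791:
  d = 1: μ(1) · φ(791/1) = 1 · 672 = 672
  d = 7: μ(7) · φ(791/7) = -1 · 112 = -112
  d = 113: μ(113) · φ(791/113) = -1 · 6 = -6
  d = 791: μ(791) · φ(791/791) = 1 · 1 = 1
Summing: (μ * φ)(791) = 672 + -112 + -6 + 1 = 555.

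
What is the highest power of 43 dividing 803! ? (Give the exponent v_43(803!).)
v_43(803!) = 18

Legendre's formula: v_p(n!) = Σ_{k ≥ 1} ⌊n / p^k⌋. For p = 43, n = 803, the terms are:
  ⌊803/43^1⌋ = ⌊803/43⌋ = 18
(the next term ⌊803/43^2⌋ = 0, terminating the sum). Summing: v_43(803!) = 18 = 18.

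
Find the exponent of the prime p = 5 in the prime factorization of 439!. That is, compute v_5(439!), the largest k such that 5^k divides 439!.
v_5(439!) = 107

Legendre's formula: v_p(n!) = Σ_{k ≥ 1} ⌊n / p^k⌋. For p = 5, n = 439, the terms are:
  ⌊439/5^1⌋ = ⌊439/5⌋ = 87
  ⌊439/5^2⌋ = ⌊439/25⌋ = 17
  ⌊439/5^3⌋ = ⌊439/125⌋ = 3
(the next term ⌊439/5^4⌋ = 0, terminating the sum). Summing: v_5(439!) = 87 + 17 + 3 = 107.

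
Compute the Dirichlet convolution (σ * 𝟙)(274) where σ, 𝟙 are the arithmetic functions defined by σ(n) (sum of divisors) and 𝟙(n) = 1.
(σ * 𝟙)(274) = 556

Divisors of 274: [1, 2, 137, 274]. For each d | 274:
  d = 1: σ(1) · 𝟙(274/1) = 1 · 1 = 1
  d = 2: σ(2) · 𝟙(274/2) = 3 · 1 = 3
  d = 137: σ(137) · 𝟙(274/137) = 138 · 1 = 138
  d = 274: σ(274) · 𝟙(274/274) = 414 · 1 = 414
Summing: (σ * 𝟙)(274) = 1 + 3 + 138 + 414 = 556.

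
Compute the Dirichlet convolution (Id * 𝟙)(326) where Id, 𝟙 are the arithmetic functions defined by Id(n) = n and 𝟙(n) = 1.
(Id * 𝟙)(326) = 492

Divisors of 326: [1, 2, 163, 326]. For each d | 326:
  d = 1: Id(1) · 𝟙(326/1) = 1 · 1 = 1
  d = 2: Id(2) · 𝟙(326/2) = 2 · 1 = 2
  d = 163: Id(163) · 𝟙(326/163) = 163 · 1 = 163
  d = 326: Id(326) · 𝟙(326/326) = 326 · 1 = 326
Summing: (Id * 𝟙)(326) = 1 + 2 + 163 + 326 = 492.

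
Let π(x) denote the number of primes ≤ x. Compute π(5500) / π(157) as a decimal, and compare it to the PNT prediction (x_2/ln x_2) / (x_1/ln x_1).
π(5500)/π(157) = 725/37 ≈ 19.5946;  PNT prediction ≈ 20.5666.

π(157) = 37 and π(5500) = 725, so π(5500)/π(157) ≈ 19.5946. The PNT-predicted ratio is (5500/ln(5500)) / (157/ln(157)) ≈ 20.5666. The two agree to within a few percent, as expected.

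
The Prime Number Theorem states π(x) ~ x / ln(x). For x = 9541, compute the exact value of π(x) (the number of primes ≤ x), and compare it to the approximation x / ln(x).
π(9541) = 1181;  x/ln(x) ≈ 1041.21;  relative error ≈ 11.84%.

Directly count primes up to 9541: π(9541) = 1181. The PNT approximation gives 9541/ln(9541) ≈ 9541/9.16335 ≈ 1041.21. Relative error (π(x) − x/ln(x)) / π(x) ≈ 11.84%; the approximation is known to undercount slightly (Li(x) is a better estimate).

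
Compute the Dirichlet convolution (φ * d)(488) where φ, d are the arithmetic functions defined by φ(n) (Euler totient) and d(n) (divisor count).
(φ * d)(488) = 930

Divisors of 488: [1, 2, 4, 8, 61, 122, 244, 488]. For each d | 488:
  d = 1: φ(1) · d(488/1) = 1 · 8 = 8
  d = 2: φ(2) · d(488/2) = 1 · 6 = 6
  d = 4: φ(4) · d(488/4) = 2 · 4 = 8
  d = 8: φ(8) · d(488/8) = 4 · 2 = 8
  d = 61: φ(61) · d(488/61) = 60 · 4 = 240
  d = 122: φ(122) · d(488/122) = 60 · 3 = 180
  d = 244: φ(244) · d(488/244) = 120 · 2 = 240
  d = 488: φ(488) · d(488/488) = 240 · 1 = 240
Summing: (φ * d)(488) = 8 + 6 + 8 + 8 + 240 + 180 + 240 + 240 = 930.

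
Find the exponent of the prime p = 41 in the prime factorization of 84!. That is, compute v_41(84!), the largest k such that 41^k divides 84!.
v_41(84!) = 2

Legendre's formula: v_p(n!) = Σ_{k ≥ 1} ⌊n / p^k⌋. For p = 41, n = 84, the terms are:
  ⌊84/41^1⌋ = ⌊84/41⌋ = 2
(the next term ⌊84/41^2⌋ = 0, terminating the sum). Summing: v_41(84!) = 2 = 2.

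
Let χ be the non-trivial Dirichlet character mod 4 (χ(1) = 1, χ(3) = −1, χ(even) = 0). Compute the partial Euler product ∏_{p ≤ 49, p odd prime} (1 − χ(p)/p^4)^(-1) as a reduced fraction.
∏ = 424022009220093808147330044599350686845258380222853/428762185161728930691534489551822091105495385374720

The odd primes p ≤ 49 are [3, 5, 7, 11, 13, 17, 19, 23, 29, 31, 37, 41, 43, 47]. For each, χ(p) = 1 if p ≡ 1 mod 4, χ(p) = −1 if p ≡ 3 mod 4. Taking (1 − χ(p)/p^4)^(-1) = p^4/(p^4 − χ(p)): (1 − (-1)/3^4)^(-1) · (1 − (1)/5^4)^(-1) · (1 − (-1)/7^4)^(-1) · (1 − (-1)/11^4)^(-1) · (1 − (1)/13^4)^(-1) · (1 − (1)/17^4)^(-1) · (1 − (-1)/19^4)^(-1) · (1 − (-1)/23^4)^(-1) · (1 − (1)/29^4)^(-1) · (1 − (-1)/31^4)^(-1) · (1 − (1)/37^4)^(-1) · (1 − (1)/41^4)^(-1) · (1 − (-1)/43^4)^(-1) · (1 − (-1)/47^4)^(-1) = 424022009220093808147330044599350686845258380222853/428762185161728930691534489551822091105495385374720.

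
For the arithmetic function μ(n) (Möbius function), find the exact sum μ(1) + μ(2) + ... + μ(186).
Σ_{n ≤ 186} μ(n) = -4

Compute μ(n) for each 1 ≤ n ≤ 186: μ(1) = 1, μ(2) = -1, μ(3) = -1, μ(4) = 0, μ(5) = -1, μ(6) = 1, μ(7) = -1, μ(8) = 0, μ(9) = 0, μ(10) = 1, μ(11) = -1, μ(12) = 0, μ(13) = -1, μ(14) = 1, μ(15) = 1, μ(16) = 0, μ(17) = -1, μ(18) = 0, μ(19) = -1, μ(20) = 0, μ(21) = 1, μ(22) = 1, μ(23) = -1, μ(24) = 0, μ(25) = 0, μ(26) = 1, μ(27) = 0, μ(28) = 0, μ(29) = -1, μ(30) = -1, μ(31) = -1, μ(32) = 0, μ(33) = 1, μ(34) = 1, μ(35) = 1, μ(36) = 0, μ(37) = -1, μ(38) = 1, μ(39) = 1, μ(40) = 0, μ(41) = -1, μ(42) = -1, μ(43) = -1, μ(44) = 0, μ(45) = 0, μ(46) = 1, μ(47) = -1, μ(48) = 0, μ(49) = 0, μ(50) = 0, μ(51) = 1, μ(52) = 0, μ(53) = -1, μ(54) = 0, μ(55) = 1, μ(56) = 0, μ(57) = 1, μ(58) = 1, μ(59) = -1, μ(60) = 0, μ(61) = -1, μ(62) = 1, μ(63) = 0, μ(64) = 0, μ(65) = 1, μ(66) = -1, μ(67) = -1, μ(68) = 0, μ(69) = 1, μ(70) = -1, μ(71) = -1, μ(72) = 0, μ(73) = -1, μ(74) = 1, μ(75) = 0, μ(76) = 0, μ(77) = 1, μ(78) = -1, μ(79) = -1, μ(80) = 0, μ(81) = 0, μ(82) = 1, μ(83) = -1, μ(84) = 0, μ(85) = 1, μ(86) = 1, μ(87) = 1, μ(88) = 0, μ(89) = -1, μ(90) = 0, μ(91) = 1, μ(92) = 0, μ(93) = 1, μ(94) = 1, μ(95) = 1, μ(96) = 0, μ(97) = -1, μ(98) = 0, μ(99) = 0, μ(100) = 0, μ(101) = -1, μ(102) = -1, μ(103) = -1, μ(104) = 0, μ(105) = -1, μ(106) = 1, μ(107) = -1, μ(108) = 0, μ(109) = -1, μ(110) = -1, μ(111) = 1, μ(112) = 0, μ(113) = -1, μ(114) = -1, μ(115) = 1, μ(116) = 0, μ(117) = 0, μ(118) = 1, μ(119) = 1, μ(120) = 0, μ(121) = 0, μ(122) = 1, μ(123) = 1, μ(124) = 0, μ(125) = 0, μ(126) = 0, μ(127) = -1, μ(128) = 0, μ(129) = 1, μ(130) = -1, μ(131) = -1, μ(132) = 0, μ(133) = 1, μ(134) = 1, μ(135) = 0, μ(136) = 0, μ(137) = -1, μ(138) = -1, μ(139) = -1, μ(140) = 0, μ(141) = 1, μ(142) = 1, μ(143) = 1, μ(144) = 0, μ(145) = 1, μ(146) = 1, μ(147) = 0, μ(148) = 0, μ(149) = -1, μ(150) = 0, μ(151) = -1, μ(152) = 0, μ(153) = 0, μ(154) = -1, μ(155) = 1, μ(156) = 0, μ(157) = -1, μ(158) = 1, μ(159) = 1, μ(160) = 0, μ(161) = 1, μ(162) = 0, μ(163) = -1, μ(164) = 0, μ(165) = -1, μ(166) = 1, μ(167) = -1, μ(168) = 0, μ(169) = 0, μ(170) = -1, μ(171) = 0, μ(172) = 0, μ(173) = -1, μ(174) = -1, μ(175) = 0, μ(176) = 0, μ(177) = 1, μ(178) = 1, μ(179) = -1, μ(180) = 0, μ(181) = -1, μ(182) = -1, μ(183) = 1, μ(184) = 0, μ(185) = 1, μ(186) = -1. Summing all 186 values: -4. (Mertens function M(x) = Σ_{n ≤ x} μ(n); on average M(x) should be small (PNT ⟺ M(x) = o(x)).)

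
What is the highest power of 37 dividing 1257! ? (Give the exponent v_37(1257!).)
v_37(1257!) = 33

Legendre's formula: v_p(n!) = Σ_{k ≥ 1} ⌊n / p^k⌋. For p = 37, n = 1257, the terms are:
  ⌊1257/37^1⌋ = ⌊1257/37⌋ = 33
(the next term ⌊1257/37^2⌋ = 0, terminating the sum). Summing: v_37(1257!) = 33 = 33.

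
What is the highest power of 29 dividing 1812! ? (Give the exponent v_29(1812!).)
v_29(1812!) = 64

Legendre's formula: v_p(n!) = Σ_{k ≥ 1} ⌊n / p^k⌋. For p = 29, n = 1812, the terms are:
  ⌊1812/29^1⌋ = ⌊1812/29⌋ = 62
  ⌊1812/29^2⌋ = ⌊1812/841⌋ = 2
(the next term ⌊1812/29^3⌋ = 0, terminating the sum). Summing: v_29(1812!) = 62 + 2 = 64.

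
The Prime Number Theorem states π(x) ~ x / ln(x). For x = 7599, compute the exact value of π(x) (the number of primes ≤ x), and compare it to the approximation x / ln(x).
π(7599) = 965;  x/ln(x) ≈ 850.40;  relative error ≈ 11.88%.

Directly count primes up to 7599: π(7599) = 965. The PNT approximation gives 7599/ln(7599) ≈ 7599/8.93577 ≈ 850.40. Relative error (π(x) − x/ln(x)) / π(x) ≈ 11.88%; the approximation is known to undercount slightly (Li(x) is a better estimate).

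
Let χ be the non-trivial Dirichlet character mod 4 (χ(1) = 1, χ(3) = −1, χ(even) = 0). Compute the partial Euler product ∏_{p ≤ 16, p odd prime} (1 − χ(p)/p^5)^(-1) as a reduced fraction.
∏ = 700807599951834375/703510729567397888

The odd primes p ≤ 16 are [3, 5, 7, 11, 13]. For each, χ(p) = 1 if p ≡ 1 mod 4, χ(p) = −1 if p ≡ 3 mod 4. Taking (1 − χ(p)/p^5)^(-1) = p^5/(p^5 − χ(p)): (1 − (-1)/3^5)^(-1) · (1 − (1)/5^5)^(-1) · (1 − (-1)/7^5)^(-1) · (1 − (-1)/11^5)^(-1) · (1 − (1)/13^5)^(-1) = 700807599951834375/703510729567397888.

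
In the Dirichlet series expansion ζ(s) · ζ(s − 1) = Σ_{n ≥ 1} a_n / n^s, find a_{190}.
σ(190) = 360

In the product (Σ m^0/m^s)(Σ k / k^s) = Σ (Σ_{d | n} d) / n^s, the coefficient of 1/n^s is σ(n) = Σ_{d | n} d. For n = 190, divisors are [1, 2, 5, 10, 19, 38, 95, 190]; summing: σ(190) = 360.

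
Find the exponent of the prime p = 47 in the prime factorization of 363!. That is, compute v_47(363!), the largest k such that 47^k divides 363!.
v_47(363!) = 7

Legendre's formula: v_p(n!) = Σ_{k ≥ 1} ⌊n / p^k⌋. For p = 47, n = 363, the terms are:
  ⌊363/47^1⌋ = ⌊363/47⌋ = 7
(the next term ⌊363/47^2⌋ = 0, terminating the sum). Summing: v_47(363!) = 7 = 7.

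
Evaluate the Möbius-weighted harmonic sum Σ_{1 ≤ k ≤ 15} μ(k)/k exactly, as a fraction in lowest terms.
Σ μ(k)/k = 304/5005

Values of μ(k) for 1 ≤ k ≤ 15: μ(1) = 1, μ(2) = -1, μ(3) = -1, μ(5) = -1, μ(6) = 1, μ(7) = -1, μ(10) = 1, μ(11) = -1, μ(13) = -1, μ(14) = 1, μ(15) = 1, with μ = 0 on non-squarefree integers. Summing μ(k)/k for k where μ(k) ≠ 0 gives 304/5005 ≈ 0.0607. (PNT ⟺ this sum → 0 as n → ∞.)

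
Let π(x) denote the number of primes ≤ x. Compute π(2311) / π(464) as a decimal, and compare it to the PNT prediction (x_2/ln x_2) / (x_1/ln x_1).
π(2311)/π(464) = 344/90 ≈ 3.8222;  PNT prediction ≈ 3.9482.

π(464) = 90 and π(2311) = 344, so π(2311)/π(464) ≈ 3.8222. The PNT-predicted ratio is (2311/ln(2311)) / (464/ln(464)) ≈ 3.9482. The two agree to within a few percent, as expected.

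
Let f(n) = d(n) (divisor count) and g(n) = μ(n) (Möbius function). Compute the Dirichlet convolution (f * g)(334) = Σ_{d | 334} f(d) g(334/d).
(d * μ)(334) = 1

Divisors of 334: [1, 2, 167, 334]. For each d | 334:
  d = 1: d(1) · μ(334/1) = 1 · 1 = 1
  d = 2: d(2) · μ(334/2) = 2 · -1 = -2
  d = 167: d(167) · μ(334/167) = 2 · -1 = -2
  d = 334: d(334) · μ(334/334) = 4 · 1 = 4
Summing: (d * μ)(334) = 1 + -2 + -2 + 4 = 1.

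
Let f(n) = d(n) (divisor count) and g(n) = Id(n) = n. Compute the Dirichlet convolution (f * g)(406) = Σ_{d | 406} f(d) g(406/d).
(d * Id)(406) = 1116

Divisors of 406: [1, 2, 7, 14, 29, 58, 203, 406]. For each d | 406:
  d = 1: d(1) · Id(406/1) = 1 · 406 = 406
  d = 2: d(2) · Id(406/2) = 2 · 203 = 406
  d = 7: d(7) · Id(406/7) = 2 · 58 = 116
  d = 14: d(14) · Id(406/14) = 4 · 29 = 116
  d = 29: d(29) · Id(406/29) = 2 · 14 = 28
  d = 58: d(58) · Id(406/58) = 4 · 7 = 28
  d = 203: d(203) · Id(406/203) = 4 · 2 = 8
  d = 406: d(406) · Id(406/406) = 8 · 1 = 8
Summing: (d * Id)(406) = 406 + 406 + 116 + 116 + 28 + 28 + 8 + 8 = 1116.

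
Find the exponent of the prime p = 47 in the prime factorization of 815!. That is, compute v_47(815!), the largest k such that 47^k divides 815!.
v_47(815!) = 17

Legendre's formula: v_p(n!) = Σ_{k ≥ 1} ⌊n / p^k⌋. For p = 47, n = 815, the terms are:
  ⌊815/47^1⌋ = ⌊815/47⌋ = 17
(the next term ⌊815/47^2⌋ = 0, terminating the sum). Summing: v_47(815!) = 17 = 17.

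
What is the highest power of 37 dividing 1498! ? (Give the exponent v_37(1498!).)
v_37(1498!) = 41

Legendre's formula: v_p(n!) = Σ_{k ≥ 1} ⌊n / p^k⌋. For p = 37, n = 1498, the terms are:
  ⌊1498/37^1⌋ = ⌊1498/37⌋ = 40
  ⌊1498/37^2⌋ = ⌊1498/1369⌋ = 1
(the next term ⌊1498/37^3⌋ = 0, terminating the sum). Summing: v_37(1498!) = 40 + 1 = 41.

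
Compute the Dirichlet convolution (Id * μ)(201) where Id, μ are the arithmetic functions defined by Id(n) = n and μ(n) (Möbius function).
(Id * μ)(201) = 132

Divisors of 201: [1, 3, 67, 201]. For each d | 201:
  d = 1: Id(1) · μ(201/1) = 1 · 1 = 1
  d = 3: Id(3) · μ(201/3) = 3 · -1 = -3
  d = 67: Id(67) · μ(201/67) = 67 · -1 = -67
  d = 201: Id(201) · μ(201/201) = 201 · 1 = 201
Summing: (Id * μ)(201) = 1 + -3 + -67 + 201 = 132.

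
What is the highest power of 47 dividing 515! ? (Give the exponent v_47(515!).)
v_47(515!) = 10

Legendre's formula: v_p(n!) = Σ_{k ≥ 1} ⌊n / p^k⌋. For p = 47, n = 515, the terms are:
  ⌊515/47^1⌋ = ⌊515/47⌋ = 10
(the next term ⌊515/47^2⌋ = 0, terminating the sum). Summing: v_47(515!) = 10 = 10.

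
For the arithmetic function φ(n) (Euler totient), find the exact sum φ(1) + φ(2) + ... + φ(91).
Σ_{n ≤ 91} φ(n) = 2552

Compute φ(n) for each 1 ≤ n ≤ 91: φ(1) = 1, φ(2) = 1, φ(3) = 2, φ(4) = 2, φ(5) = 4, φ(6) = 2, φ(7) = 6, φ(8) = 4, φ(9) = 6, φ(10) = 4, φ(11) = 10, φ(12) = 4, φ(13) = 12, φ(14) = 6, φ(15) = 8, φ(16) = 8, φ(17) = 16, φ(18) = 6, φ(19) = 18, φ(20) = 8, φ(21) = 12, φ(22) = 10, φ(23) = 22, φ(24) = 8, φ(25) = 20, φ(26) = 12, φ(27) = 18, φ(28) = 12, φ(29) = 28, φ(30) = 8, φ(31) = 30, φ(32) = 16, φ(33) = 20, φ(34) = 16, φ(35) = 24, φ(36) = 12, φ(37) = 36, φ(38) = 18, φ(39) = 24, φ(40) = 16, φ(41) = 40, φ(42) = 12, φ(43) = 42, φ(44) = 20, φ(45) = 24, φ(46) = 22, φ(47) = 46, φ(48) = 16, φ(49) = 42, φ(50) = 20, φ(51) = 32, φ(52) = 24, φ(53) = 52, φ(54) = 18, φ(55) = 40, φ(56) = 24, φ(57) = 36, φ(58) = 28, φ(59) = 58, φ(60) = 16, φ(61) = 60, φ(62) = 30, φ(63) = 36, φ(64) = 32, φ(65) = 48, φ(66) = 20, φ(67) = 66, φ(68) = 32, φ(69) = 44, φ(70) = 24, φ(71) = 70, φ(72) = 24, φ(73) = 72, φ(74) = 36, φ(75) = 40, φ(76) = 36, φ(77) = 60, φ(78) = 24, φ(79) = 78, φ(80) = 32, φ(81) = 54, φ(82) = 40, φ(83) = 82, φ(84) = 24, φ(85) = 64, φ(86) = 42, φ(87) = 56, φ(88) = 40, φ(89) = 88, φ(90) = 24, φ(91) = 72. Summing all 91 values: 2552. (Average order: Σ_{n ≤ x} φ(n) ~ (3/π²) x². For x = 91, (3/π²)·91² ≈ 2517.12.)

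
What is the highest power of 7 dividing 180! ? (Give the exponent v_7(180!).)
v_7(180!) = 28

Legendre's formula: v_p(n!) = Σ_{k ≥ 1} ⌊n / p^k⌋. For p = 7, n = 180, the terms are:
  ⌊180/7^1⌋ = ⌊180/7⌋ = 25
  ⌊180/7^2⌋ = ⌊180/49⌋ = 3
(the next term ⌊180/7^3⌋ = 0, terminating the sum). Summing: v_7(180!) = 25 + 3 = 28.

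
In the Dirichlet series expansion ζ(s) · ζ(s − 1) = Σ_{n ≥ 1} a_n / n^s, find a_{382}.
σ(382) = 576

In the product (Σ m^0/m^s)(Σ k / k^s) = Σ (Σ_{d | n} d) / n^s, the coefficient of 1/n^s is σ(n) = Σ_{d | n} d. For n = 382, divisors are [1, 2, 191, 382]; summing: σ(382) = 576.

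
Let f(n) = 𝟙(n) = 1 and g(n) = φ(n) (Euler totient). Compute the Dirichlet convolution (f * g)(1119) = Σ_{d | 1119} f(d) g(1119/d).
(𝟙 * φ)(1119) = 1119

Divisors of 1119: [1, 3, 373, 1119]. For each d | 1119:
  d = 1: 𝟙(1) · φ(1119/1) = 1 · 744 = 744
  d = 3: 𝟙(3) · φ(1119/3) = 1 · 372 = 372
  d = 373: 𝟙(373) · φ(1119/373) = 1 · 2 = 2
  d = 1119: 𝟙(1119) · φ(1119/1119) = 1 · 1 = 1
Summing: (𝟙 * φ)(1119) = 744 + 372 + 2 + 1 = 1119.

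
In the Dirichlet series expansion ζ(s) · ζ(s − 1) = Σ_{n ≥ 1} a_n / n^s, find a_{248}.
σ(248) = 480

In the product (Σ m^0/m^s)(Σ k / k^s) = Σ (Σ_{d | n} d) / n^s, the coefficient of 1/n^s is σ(n) = Σ_{d | n} d. For n = 248, divisors are [1, 2, 4, 8, 31, 62, 124, 248]; summing: σ(248) = 480.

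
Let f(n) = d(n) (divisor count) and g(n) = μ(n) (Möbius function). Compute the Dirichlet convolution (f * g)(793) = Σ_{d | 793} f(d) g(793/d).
(d * μ)(793) = 1

Divisors of 793: [1, 13, 61, 793]. For each d | 793:
  d = 1: d(1) · μ(793/1) = 1 · 1 = 1
  d = 13: d(13) · μ(793/13) = 2 · -1 = -2
  d = 61: d(61) · μ(793/61) = 2 · -1 = -2
  d = 793: d(793) · μ(793/793) = 4 · 1 = 4
Summing: (d * μ)(793) = 1 + -2 + -2 + 4 = 1.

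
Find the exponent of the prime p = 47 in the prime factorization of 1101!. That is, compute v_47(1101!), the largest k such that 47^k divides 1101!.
v_47(1101!) = 23

Legendre's formula: v_p(n!) = Σ_{k ≥ 1} ⌊n / p^k⌋. For p = 47, n = 1101, the terms are:
  ⌊1101/47^1⌋ = ⌊1101/47⌋ = 23
(the next term ⌊1101/47^2⌋ = 0, terminating the sum). Summing: v_47(1101!) = 23 = 23.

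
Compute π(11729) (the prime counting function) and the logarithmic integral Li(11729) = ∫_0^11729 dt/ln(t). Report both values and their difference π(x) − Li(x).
π(11729) = 1407;  Li(11729) ≈ 1432.21;  π(x) − Li(x) ≈ -25.21.

Direct count of primes ≤ 11729 gives π(11729) = 1407. Numerical evaluation of the logarithmic integral gives Li(11729) ≈ 1432.21. The difference π(x) − Li(x) ≈ -25.21 is typically negative for small/moderate x (Li(x) overestimates), though Littlewood's theorem shows this sign changes infinitely often.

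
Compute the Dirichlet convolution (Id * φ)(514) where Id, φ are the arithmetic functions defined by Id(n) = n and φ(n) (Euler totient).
(Id * φ)(514) = 1539

Divisors of 514: [1, 2, 257, 514]. For each d | 514:
  d = 1: Id(1) · φ(514/1) = 1 · 256 = 256
  d = 2: Id(2) · φ(514/2) = 2 · 256 = 512
  d = 257: Id(257) · φ(514/257) = 257 · 1 = 257
  d = 514: Id(514) · φ(514/514) = 514 · 1 = 514
Summing: (Id * φ)(514) = 256 + 512 + 257 + 514 = 1539.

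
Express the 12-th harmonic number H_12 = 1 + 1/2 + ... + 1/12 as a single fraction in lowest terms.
H_12 = 86021/27720

Direct summation: H_12 = 1 + 1/2 + ... + 1/12. The least common denominator is lcm(1, ..., 12) = 27720; over this denominator the numerator is 27720 + 13860 + 9240 + 6930 + 5544 + 4620 + 3960 + 3465 + 3080 + 2772 + 2520 + 2310 = 86021, so H_12 = 86021/27720 (already in lowest terms) ≈ 3.10321. (The PNT-adjacent estimate ln(12) + γ ≈ 3.06212 matches within O(1/n).)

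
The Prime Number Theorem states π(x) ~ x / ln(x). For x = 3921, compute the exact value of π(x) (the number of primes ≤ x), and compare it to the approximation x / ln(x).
π(3921) = 543;  x/ln(x) ≈ 473.89;  relative error ≈ 12.73%.

Directly count primes up to 3921: π(3921) = 543. The PNT approximation gives 3921/ln(3921) ≈ 3921/8.27410 ≈ 473.89. Relative error (π(x) − x/ln(x)) / π(x) ≈ 12.73%; the approximation is known to undercount slightly (Li(x) is a better estimate).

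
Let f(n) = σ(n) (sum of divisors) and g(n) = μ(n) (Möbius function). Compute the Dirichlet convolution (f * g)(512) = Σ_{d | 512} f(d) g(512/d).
(σ * μ)(512) = 512

Divisors of 512: [1, 2, 4, 8, 16, 32, 64, 128, 256, 512]. For each d | 512:
  d = 1: σ(1) · μ(512/1) = 1 · 0 = 0
  d = 2: σ(2) · μ(512/2) = 3 · 0 = 0
  d = 4: σ(4) · μ(512/4) = 7 · 0 = 0
  d = 8: σ(8) · μ(512/8) = 15 · 0 = 0
  d = 16: σ(16) · μ(512/16) = 31 · 0 = 0
  d = 32: σ(32) · μ(512/32) = 63 · 0 = 0
  d = 64: σ(64) · μ(512/64) = 127 · 0 = 0
  d = 128: σ(128) · μ(512/128) = 255 · 0 = 0
  d = 256: σ(256) · μ(512/256) = 511 · -1 = -511
  d = 512: σ(512) · μ(512/512) = 1023 · 1 = 1023
Summing: (σ * μ)(512) = 0 + 0 + 0 + 0 + 0 + 0 + 0 + 0 + -511 + 1023 = 512.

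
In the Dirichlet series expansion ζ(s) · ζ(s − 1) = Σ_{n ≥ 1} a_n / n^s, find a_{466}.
σ(466) = 702

In the product (Σ m^0/m^s)(Σ k / k^s) = Σ (Σ_{d | n} d) / n^s, the coefficient of 1/n^s is σ(n) = Σ_{d | n} d. For n = 466, divisors are [1, 2, 233, 466]; summing: σ(466) = 702.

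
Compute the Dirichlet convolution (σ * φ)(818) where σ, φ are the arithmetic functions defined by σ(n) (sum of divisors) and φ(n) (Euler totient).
(σ * φ)(818) = 3272

Divisors of 818: [1, 2, 409, 818]. For each d | 818:
  d = 1: σ(1) · φ(818/1) = 1 · 408 = 408
  d = 2: σ(2) · φ(818/2) = 3 · 408 = 1224
  d = 409: σ(409) · φ(818/409) = 410 · 1 = 410
  d = 818: σ(818) · φ(818/818) = 1230 · 1 = 1230
Summing: (σ * φ)(818) = 408 + 1224 + 410 + 1230 = 3272.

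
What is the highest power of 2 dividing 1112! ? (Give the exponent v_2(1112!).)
v_2(1112!) = 1108

Legendre's formula: v_p(n!) = Σ_{k ≥ 1} ⌊n / p^k⌋. For p = 2, n = 1112, the terms are:
  ⌊1112/2^1⌋ = ⌊1112/2⌋ = 556
  ⌊1112/2^2⌋ = ⌊1112/4⌋ = 278
  ⌊1112/2^3⌋ = ⌊1112/8⌋ = 139
  ⌊1112/2^4⌋ = ⌊1112/16⌋ = 69
  ⌊1112/2^5⌋ = ⌊1112/32⌋ = 34
  ⌊1112/2^6⌋ = ⌊1112/64⌋ = 17
  ⌊1112/2^7⌋ = ⌊1112/128⌋ = 8
  ⌊1112/2^8⌋ = ⌊1112/256⌋ = 4
  ⌊1112/2^9⌋ = ⌊1112/512⌋ = 2
  ⌊1112/2^10⌋ = ⌊1112/1024⌋ = 1
(the next term ⌊1112/2^11⌋ = 0, terminating the sum). Summing: v_2(1112!) = 556 + 278 + 139 + 69 + 34 + 17 + 8 + 4 + 2 + 1 = 1108.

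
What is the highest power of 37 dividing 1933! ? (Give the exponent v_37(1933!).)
v_37(1933!) = 53

Legendre's formula: v_p(n!) = Σ_{k ≥ 1} ⌊n / p^k⌋. For p = 37, n = 1933, the terms are:
  ⌊1933/37^1⌋ = ⌊1933/37⌋ = 52
  ⌊1933/37^2⌋ = ⌊1933/1369⌋ = 1
(the next term ⌊1933/37^3⌋ = 0, terminating the sum). Summing: v_37(1933!) = 52 + 1 = 53.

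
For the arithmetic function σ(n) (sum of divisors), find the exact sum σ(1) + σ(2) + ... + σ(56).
Σ_{n ≤ 56} σ(n) = 2616

Compute σ(n) for each 1 ≤ n ≤ 56: σ(1) = 1, σ(2) = 3, σ(3) = 4, σ(4) = 7, σ(5) = 6, σ(6) = 12, σ(7) = 8, σ(8) = 15, σ(9) = 13, σ(10) = 18, σ(11) = 12, σ(12) = 28, σ(13) = 14, σ(14) = 24, σ(15) = 24, σ(16) = 31, σ(17) = 18, σ(18) = 39, σ(19) = 20, σ(20) = 42, σ(21) = 32, σ(22) = 36, σ(23) = 24, σ(24) = 60, σ(25) = 31, σ(26) = 42, σ(27) = 40, σ(28) = 56, σ(29) = 30, σ(30) = 72, σ(31) = 32, σ(32) = 63, σ(33) = 48, σ(34) = 54, σ(35) = 48, σ(36) = 91, σ(37) = 38, σ(38) = 60, σ(39) = 56, σ(40) = 90, σ(41) = 42, σ(42) = 96, σ(43) = 44, σ(44) = 84, σ(45) = 78, σ(46) = 72, σ(47) = 48, σ(48) = 124, σ(49) = 57, σ(50) = 93, σ(51) = 72, σ(52) = 98, σ(53) = 54, σ(54) = 120, σ(55) = 72, σ(56) = 120. Summing all 56 values: 2616. (Average order: Σ_{n ≤ x} σ(n) ~ (π²/12) x². For x = 56, (π²/12)·56² ≈ 2579.26.)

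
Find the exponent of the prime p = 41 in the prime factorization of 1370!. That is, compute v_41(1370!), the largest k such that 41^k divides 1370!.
v_41(1370!) = 33

Legendre's formula: v_p(n!) = Σ_{k ≥ 1} ⌊n / p^k⌋. For p = 41, n = 1370, the terms are:
  ⌊1370/41^1⌋ = ⌊1370/41⌋ = 33
(the next term ⌊1370/41^2⌋ = 0, terminating the sum). Summing: v_41(1370!) = 33 = 33.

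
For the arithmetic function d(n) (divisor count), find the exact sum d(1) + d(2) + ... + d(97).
Σ_{n ≤ 97} d(n) = 461

Compute d(n) for each 1 ≤ n ≤ 97: d(1) = 1, d(2) = 2, d(3) = 2, d(4) = 3, d(5) = 2, d(6) = 4, d(7) = 2, d(8) = 4, d(9) = 3, d(10) = 4, d(11) = 2, d(12) = 6, d(13) = 2, d(14) = 4, d(15) = 4, d(16) = 5, d(17) = 2, d(18) = 6, d(19) = 2, d(20) = 6, d(21) = 4, d(22) = 4, d(23) = 2, d(24) = 8, d(25) = 3, d(26) = 4, d(27) = 4, d(28) = 6, d(29) = 2, d(30) = 8, d(31) = 2, d(32) = 6, d(33) = 4, d(34) = 4, d(35) = 4, d(36) = 9, d(37) = 2, d(38) = 4, d(39) = 4, d(40) = 8, d(41) = 2, d(42) = 8, d(43) = 2, d(44) = 6, d(45) = 6, d(46) = 4, d(47) = 2, d(48) = 10, d(49) = 3, d(50) = 6, d(51) = 4, d(52) = 6, d(53) = 2, d(54) = 8, d(55) = 4, d(56) = 8, d(57) = 4, d(58) = 4, d(59) = 2, d(60) = 12, d(61) = 2, d(62) = 4, d(63) = 6, d(64) = 7, d(65) = 4, d(66) = 8, d(67) = 2, d(68) = 6, d(69) = 4, d(70) = 8, d(71) = 2, d(72) = 12, d(73) = 2, d(74) = 4, d(75) = 6, d(76) = 6, d(77) = 4, d(78) = 8, d(79) = 2, d(80) = 10, d(81) = 5, d(82) = 4, d(83) = 2, d(84) = 12, d(85) = 4, d(86) = 4, d(87) = 4, d(88) = 8, d(89) = 2, d(90) = 12, d(91) = 4, d(92) = 6, d(93) = 4, d(94) = 4, d(95) = 4, d(96) = 12, d(97) = 2. Summing all 97 values: 461. (Dirichlet's divisor formula: Σ_{n ≤ x} d(n) = x ln(x) + (2γ − 1) x + O(√x). For x = 97, the asymptotic estimate is ≈ 458.73.)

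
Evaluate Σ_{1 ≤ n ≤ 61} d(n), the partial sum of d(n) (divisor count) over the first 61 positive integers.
Σ_{n ≤ 61} d(n) = 263

Compute d(n) for each 1 ≤ n ≤ 61: d(1) = 1, d(2) = 2, d(3) = 2, d(4) = 3, d(5) = 2, d(6) = 4, d(7) = 2, d(8) = 4, d(9) = 3, d(10) = 4, d(11) = 2, d(12) = 6, d(13) = 2, d(14) = 4, d(15) = 4, d(16) = 5, d(17) = 2, d(18) = 6, d(19) = 2, d(20) = 6, d(21) = 4, d(22) = 4, d(23) = 2, d(24) = 8, d(25) = 3, d(26) = 4, d(27) = 4, d(28) = 6, d(29) = 2, d(30) = 8, d(31) = 2, d(32) = 6, d(33) = 4, d(34) = 4, d(35) = 4, d(36) = 9, d(37) = 2, d(38) = 4, d(39) = 4, d(40) = 8, d(41) = 2, d(42) = 8, d(43) = 2, d(44) = 6, d(45) = 6, d(46) = 4, d(47) = 2, d(48) = 10, d(49) = 3, d(50) = 6, d(51) = 4, d(52) = 6, d(53) = 2, d(54) = 8, d(55) = 4, d(56) = 8, d(57) = 4, d(58) = 4, d(59) = 2, d(60) = 12, d(61) = 2. Summing all 61 values: 263. (Dirichlet's divisor formula: Σ_{n ≤ x} d(n) = x ln(x) + (2γ − 1) x + O(√x). For x = 61, the asymptotic estimate is ≈ 260.18.)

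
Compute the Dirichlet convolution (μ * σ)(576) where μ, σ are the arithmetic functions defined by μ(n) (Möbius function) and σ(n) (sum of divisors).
(μ * σ)(576) = 576

Divisors of 576: [1, 2, 3, 4, 6, 8, 9, 12, 16, 18, 24, 32, 36, 48, 64, 72, 96, 144, 192, 288, 576]. For each d | 576:
  d = 1: μ(1) · σ(576/1) = 1 · 1651 = 1651
  d = 2: μ(2) · σ(576/2) = -1 · 819 = -819
  d = 3: μ(3) · σ(576/3) = -1 · 508 = -508
  d = 4: μ(4) · σ(576/4) = 0 · 403 = 0
  d = 6: μ(6) · σ(576/6) = 1 · 252 = 252
  d = 8: μ(8) · σ(576/8) = 0 · 195 = 0
  d = 9: μ(9) · σ(576/9) = 0 · 127 = 0
  d = 12: μ(12) · σ(576/12) = 0 · 124 = 0
  d = 16: μ(16) · σ(576/16) = 0 · 91 = 0
  d = 18: μ(18) · σ(576/18) = 0 · 63 = 0
  d = 24: μ(24) · σ(576/24) = 0 · 60 = 0
  d = 32: μ(32) · σ(576/32) = 0 · 39 = 0
  d = 36: μ(36) · σ(576/36) = 0 · 31 = 0
  d = 48: μ(48) · σ(576/48) = 0 · 28 = 0
  d = 64: μ(64) · σ(576/64) = 0 · 13 = 0
  d = 72: μ(72) · σ(576/72) = 0 · 15 = 0
  d = 96: μ(96) · σ(576/96) = 0 · 12 = 0
  d = 144: μ(144) · σ(576/144) = 0 · 7 = 0
  d = 192: μ(192) · σ(576/192) = 0 · 4 = 0
  d = 288: μ(288) · σ(576/288) = 0 · 3 = 0
  d = 576: μ(576) · σ(576/576) = 0 · 1 = 0
Summing: (μ * σ)(576) = 1651 + -819 + -508 + 0 + 252 + 0 + 0 + 0 + 0 + 0 + 0 + 0 + 0 + 0 + 0 + 0 + 0 + 0 + 0 + 0 + 0 = 576.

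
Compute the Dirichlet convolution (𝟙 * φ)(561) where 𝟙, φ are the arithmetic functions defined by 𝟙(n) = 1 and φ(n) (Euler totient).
(𝟙 * φ)(561) = 561

Divisors of 561: [1, 3, 11, 17, 33, 51, 187, 561]. For each d | 561:
  d = 1: 𝟙(1) · φ(561/1) = 1 · 320 = 320
  d = 3: 𝟙(3) · φ(561/3) = 1 · 160 = 160
  d = 11: 𝟙(11) · φ(561/11) = 1 · 32 = 32
  d = 17: 𝟙(17) · φ(561/17) = 1 · 20 = 20
  d = 33: 𝟙(33) · φ(561/33) = 1 · 16 = 16
  d = 51: 𝟙(51) · φ(561/51) = 1 · 10 = 10
  d = 187: 𝟙(187) · φ(561/187) = 1 · 2 = 2
  d = 561: 𝟙(561) · φ(561/561) = 1 · 1 = 1
Summing: (𝟙 * φ)(561) = 320 + 160 + 32 + 20 + 16 + 10 + 2 + 1 = 561.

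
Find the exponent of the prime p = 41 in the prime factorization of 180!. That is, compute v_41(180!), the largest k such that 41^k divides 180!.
v_41(180!) = 4

Legendre's formula: v_p(n!) = Σ_{k ≥ 1} ⌊n / p^k⌋. For p = 41, n = 180, the terms are:
  ⌊180/41^1⌋ = ⌊180/41⌋ = 4
(the next term ⌊180/41^2⌋ = 0, terminating the sum). Summing: v_41(180!) = 4 = 4.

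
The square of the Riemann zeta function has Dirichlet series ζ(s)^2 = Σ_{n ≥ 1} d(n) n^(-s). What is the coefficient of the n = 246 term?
d(246) = 8

ζ(s)^2 = (Σ 1/m^s)(Σ 1/k^s). The coefficient of 1/n^s in the product is the number of ordered pairs (m, k) with mk = n, which equals d(n). For n = 246, divisors are [1, 2, 3, 6, 41, 82, 123, 246], so d(246) = 8.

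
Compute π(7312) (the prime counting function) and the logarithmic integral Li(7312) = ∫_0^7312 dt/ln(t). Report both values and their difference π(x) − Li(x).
π(7312) = 932;  Li(7312) ≈ 949.48;  π(x) − Li(x) ≈ -17.48.

Direct count of primes ≤ 7312 gives π(7312) = 932. Numerical evaluation of the logarithmic integral gives Li(7312) ≈ 949.48. The difference π(x) − Li(x) ≈ -17.48 is typically negative for small/moderate x (Li(x) overestimates), though Littlewood's theorem shows this sign changes infinitely often.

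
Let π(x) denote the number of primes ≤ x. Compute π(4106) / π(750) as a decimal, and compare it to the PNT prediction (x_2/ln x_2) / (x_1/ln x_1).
π(4106)/π(750) = 565/132 ≈ 4.2803;  PNT prediction ≈ 4.3560.

π(750) = 132 and π(4106) = 565, so π(4106)/π(750) ≈ 4.2803. The PNT-predicted ratio is (4106/ln(4106)) / (750/ln(750)) ≈ 4.3560. The two agree to within a few percent, as expected.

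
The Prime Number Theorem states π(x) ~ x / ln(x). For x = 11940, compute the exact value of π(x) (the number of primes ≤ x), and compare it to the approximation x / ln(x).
π(11940) = 1431;  x/ln(x) ≈ 1271.88;  relative error ≈ 11.12%.

Directly count primes up to 11940: π(11940) = 1431. The PNT approximation gives 11940/ln(11940) ≈ 11940/9.38765 ≈ 1271.88. Relative error (π(x) − x/ln(x)) / π(x) ≈ 11.12%; the approximation is known to undercount slightly (Li(x) is a better estimate).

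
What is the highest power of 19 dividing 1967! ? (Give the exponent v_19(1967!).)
v_19(1967!) = 108

Legendre's formula: v_p(n!) = Σ_{k ≥ 1} ⌊n / p^k⌋. For p = 19, n = 1967, the terms are:
  ⌊1967/19^1⌋ = ⌊1967/19⌋ = 103
  ⌊1967/19^2⌋ = ⌊1967/361⌋ = 5
(the next term ⌊1967/19^3⌋ = 0, terminating the sum). Summing: v_19(1967!) = 103 + 5 = 108.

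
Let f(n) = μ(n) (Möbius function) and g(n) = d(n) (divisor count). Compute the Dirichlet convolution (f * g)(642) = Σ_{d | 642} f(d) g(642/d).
(μ * d)(642) = 1

Divisors of 642: [1, 2, 3, 6, 107, 214, 321, 642]. For each d | 642:
  d = 1: μ(1) · d(642/1) = 1 · 8 = 8
  d = 2: μ(2) · d(642/2) = -1 · 4 = -4
  d = 3: μ(3) · d(642/3) = -1 · 4 = -4
  d = 6: μ(6) · d(642/6) = 1 · 2 = 2
  d = 107: μ(107) · d(642/107) = -1 · 4 = -4
  d = 214: μ(214) · d(642/214) = 1 · 2 = 2
  d = 321: μ(321) · d(642/321) = 1 · 2 = 2
  d = 642: μ(642) · d(642/642) = -1 · 1 = -1
Summing: (μ * d)(642) = 8 + -4 + -4 + 2 + -4 + 2 + 2 + -1 = 1.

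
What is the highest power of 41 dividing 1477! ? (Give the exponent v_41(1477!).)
v_41(1477!) = 36

Legendre's formula: v_p(n!) = Σ_{k ≥ 1} ⌊n / p^k⌋. For p = 41, n = 1477, the terms are:
  ⌊1477/41^1⌋ = ⌊1477/41⌋ = 36
(the next term ⌊1477/41^2⌋ = 0, terminating the sum). Summing: v_41(1477!) = 36 = 36.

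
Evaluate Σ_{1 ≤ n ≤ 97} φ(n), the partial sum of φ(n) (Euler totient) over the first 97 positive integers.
Σ_{n ≤ 97} φ(n) = 2902

Compute φ(n) for each 1 ≤ n ≤ 97: φ(1) = 1, φ(2) = 1, φ(3) = 2, φ(4) = 2, φ(5) = 4, φ(6) = 2, φ(7) = 6, φ(8) = 4, φ(9) = 6, φ(10) = 4, φ(11) = 10, φ(12) = 4, φ(13) = 12, φ(14) = 6, φ(15) = 8, φ(16) = 8, φ(17) = 16, φ(18) = 6, φ(19) = 18, φ(20) = 8, φ(21) = 12, φ(22) = 10, φ(23) = 22, φ(24) = 8, φ(25) = 20, φ(26) = 12, φ(27) = 18, φ(28) = 12, φ(29) = 28, φ(30) = 8, φ(31) = 30, φ(32) = 16, φ(33) = 20, φ(34) = 16, φ(35) = 24, φ(36) = 12, φ(37) = 36, φ(38) = 18, φ(39) = 24, φ(40) = 16, φ(41) = 40, φ(42) = 12, φ(43) = 42, φ(44) = 20, φ(45) = 24, φ(46) = 22, φ(47) = 46, φ(48) = 16, φ(49) = 42, φ(50) = 20, φ(51) = 32, φ(52) = 24, φ(53) = 52, φ(54) = 18, φ(55) = 40, φ(56) = 24, φ(57) = 36, φ(58) = 28, φ(59) = 58, φ(60) = 16, φ(61) = 60, φ(62) = 30, φ(63) = 36, φ(64) = 32, φ(65) = 48, φ(66) = 20, φ(67) = 66, φ(68) = 32, φ(69) = 44, φ(70) = 24, φ(71) = 70, φ(72) = 24, φ(73) = 72, φ(74) = 36, φ(75) = 40, φ(76) = 36, φ(77) = 60, φ(78) = 24, φ(79) = 78, φ(80) = 32, φ(81) = 54, φ(82) = 40, φ(83) = 82, φ(84) = 24, φ(85) = 64, φ(86) = 42, φ(87) = 56, φ(88) = 40, φ(89) = 88, φ(90) = 24, φ(91) = 72, φ(92) = 44, φ(93) = 60, φ(94) = 46, φ(95) = 72, φ(96) = 32, φ(97) = 96. Summing all 97 values: 2902. (Average order: Σ_{n ≤ x} φ(n) ~ (3/π²) x². For x = 97, (3/π²)·97² ≈ 2859.99.)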